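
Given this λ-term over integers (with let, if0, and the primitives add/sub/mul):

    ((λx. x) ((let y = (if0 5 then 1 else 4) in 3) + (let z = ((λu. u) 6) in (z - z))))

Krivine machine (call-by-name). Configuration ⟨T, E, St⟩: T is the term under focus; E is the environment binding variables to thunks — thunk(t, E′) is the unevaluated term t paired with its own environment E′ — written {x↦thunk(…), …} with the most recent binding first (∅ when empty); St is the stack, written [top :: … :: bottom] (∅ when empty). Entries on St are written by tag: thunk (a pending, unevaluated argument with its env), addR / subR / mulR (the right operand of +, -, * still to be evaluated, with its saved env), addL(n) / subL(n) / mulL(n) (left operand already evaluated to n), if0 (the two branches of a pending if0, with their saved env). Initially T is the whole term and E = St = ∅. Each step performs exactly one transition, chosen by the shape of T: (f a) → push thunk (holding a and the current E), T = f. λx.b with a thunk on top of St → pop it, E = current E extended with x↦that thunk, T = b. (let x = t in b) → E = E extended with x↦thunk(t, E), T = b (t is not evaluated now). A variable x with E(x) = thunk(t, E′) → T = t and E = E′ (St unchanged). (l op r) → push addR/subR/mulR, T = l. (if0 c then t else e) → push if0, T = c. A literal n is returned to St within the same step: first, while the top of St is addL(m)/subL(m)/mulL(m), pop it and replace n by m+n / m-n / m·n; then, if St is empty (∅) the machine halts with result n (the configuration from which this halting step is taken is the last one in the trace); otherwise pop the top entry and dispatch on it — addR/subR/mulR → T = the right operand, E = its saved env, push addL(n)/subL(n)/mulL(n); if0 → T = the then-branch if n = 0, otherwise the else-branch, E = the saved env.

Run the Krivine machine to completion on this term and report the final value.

Answer: 3

Execution trace:
[0] [T=((λx. x) ((let y = (if0 5 then 1 else 4) in 3) + (let z = ((λu. u) 6) in (z - z)))) | E=∅ | St=∅]
[1] [T=(λx. x) | E=∅ | St=[thunk]]
[2] [T=x | E={x↦thunk(((let y = (if0 5 then 1 else 4) in 3) + (let z = ((λu. u) 6) in (z - z))), ∅)} | St=∅]
[3] [T=((let y = (if0 5 then 1 else 4) in 3) + (let z = ((λu. u) 6) in (z - z))) | E=∅ | St=∅]
[4] [T=(let y = (if0 5 then 1 else 4) in 3) | E=∅ | St=[addR]]
[5] [T=3 | E={y↦thunk((if0 5 then 1 else 4), ∅)} | St=[addR]]
[6] [T=(let z = ((λu. u) 6) in (z - z)) | E=∅ | St=[addL(3)]]
[7] [T=(z - z) | E={z↦thunk(((λu. u) 6), ∅)} | St=[addL(3)]]
[8] [T=z | E={z↦thunk(((λu. u) 6), ∅)} | St=[subR :: addL(3)]]
[9] [T=((λu. u) 6) | E=∅ | St=[subR :: addL(3)]]
[10] [T=(λu. u) | E=∅ | St=[thunk :: subR :: addL(3)]]
[11] [T=u | E={u↦thunk(6, ∅)} | St=[subR :: addL(3)]]
[12] [T=6 | E=∅ | St=[subR :: addL(3)]]
[13] [T=z | E={z↦thunk(((λu. u) 6), ∅)} | St=[subL(6) :: addL(3)]]
[14] [T=((λu. u) 6) | E=∅ | St=[subL(6) :: addL(3)]]
[15] [T=(λu. u) | E=∅ | St=[thunk :: subL(6) :: addL(3)]]
[16] [T=u | E={u↦thunk(6, ∅)} | St=[subL(6) :: addL(3)]]
[17] [T=6 | E=∅ | St=[subL(6) :: addL(3)]]
→ final value 3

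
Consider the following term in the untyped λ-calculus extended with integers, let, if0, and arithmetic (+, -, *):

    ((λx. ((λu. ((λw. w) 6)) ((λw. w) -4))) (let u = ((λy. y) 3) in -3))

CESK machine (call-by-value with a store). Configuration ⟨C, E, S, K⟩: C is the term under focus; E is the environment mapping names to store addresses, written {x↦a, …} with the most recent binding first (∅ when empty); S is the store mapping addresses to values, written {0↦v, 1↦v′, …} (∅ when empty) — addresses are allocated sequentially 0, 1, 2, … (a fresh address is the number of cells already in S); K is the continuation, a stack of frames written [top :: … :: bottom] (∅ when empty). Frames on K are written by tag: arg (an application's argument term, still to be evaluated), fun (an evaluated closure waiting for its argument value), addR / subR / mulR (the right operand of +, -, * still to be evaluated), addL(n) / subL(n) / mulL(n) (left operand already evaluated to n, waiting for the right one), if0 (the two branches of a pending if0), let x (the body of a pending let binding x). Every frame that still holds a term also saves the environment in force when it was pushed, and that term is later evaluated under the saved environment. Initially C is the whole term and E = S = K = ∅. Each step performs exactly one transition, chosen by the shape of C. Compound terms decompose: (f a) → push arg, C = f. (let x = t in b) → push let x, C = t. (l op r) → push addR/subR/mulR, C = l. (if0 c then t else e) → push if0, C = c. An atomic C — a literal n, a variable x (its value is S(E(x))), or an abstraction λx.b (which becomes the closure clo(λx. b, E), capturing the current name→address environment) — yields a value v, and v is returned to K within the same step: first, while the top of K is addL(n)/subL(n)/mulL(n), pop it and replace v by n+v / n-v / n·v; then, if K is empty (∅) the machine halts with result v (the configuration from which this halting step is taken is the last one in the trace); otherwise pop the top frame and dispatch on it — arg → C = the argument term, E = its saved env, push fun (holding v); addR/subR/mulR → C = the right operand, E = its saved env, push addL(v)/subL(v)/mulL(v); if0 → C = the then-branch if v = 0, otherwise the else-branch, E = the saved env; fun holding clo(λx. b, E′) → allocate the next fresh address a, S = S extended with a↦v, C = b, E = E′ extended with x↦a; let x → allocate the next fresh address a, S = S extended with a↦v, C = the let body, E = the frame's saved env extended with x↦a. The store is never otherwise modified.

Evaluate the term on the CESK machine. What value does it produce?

0. <C=((λx. ((λu. ((λw. w) 6)) ((λw. w) -4))) (let u = ((λy. y) 3) in -3)), E=∅, S=∅, K=∅>
1. <C=(λx. ((λu. ((λw. w) 6)) ((λw. w) -4))), E=∅, S=∅, K=[arg]>
2. <C=(let u = ((λy. y) 3) in -3), E=∅, S=∅, K=[fun]>
3. <C=((λy. y) 3), E=∅, S=∅, K=[let u :: fun]>
4. <C=(λy. y), E=∅, S=∅, K=[arg :: let u :: fun]>
5. <C=3, E=∅, S=∅, K=[fun :: let u :: fun]>
6. <C=y, E={y↦0}, S={0↦3}, K=[let u :: fun]>
7. <C=-3, E={u↦1}, S={0↦3, 1↦3}, K=[fun]>
8. <C=((λu. ((λw. w) 6)) ((λw. w) -4)), E={x↦2}, S={0↦3, 1↦3, 2↦-3}, K=∅>
9. <C=(λu. ((λw. w) 6)), E={x↦2}, S={0↦3, 1↦3, 2↦-3}, K=[arg]>
10. <C=((λw. w) -4), E={x↦2}, S={0↦3, 1↦3, 2↦-3}, K=[fun]>
11. <C=(λw. w), E={x↦2}, S={0↦3, 1↦3, 2↦-3}, K=[arg :: fun]>
12. <C=-4, E={x↦2}, S={0↦3, 1↦3, 2↦-3}, K=[fun :: fun]>
13. <C=w, E={w↦3, x↦2}, S={0↦3, 1↦3, 2↦-3, 3↦-4}, K=[fun]>
14. <C=((λw. w) 6), E={u↦4, x↦2}, S={0↦3, 1↦3, 2↦-3, 3↦-4, 4↦-4}, K=∅>
15. <C=(λw. w), E={u↦4, x↦2}, S={0↦3, 1↦3, 2↦-3, 3↦-4, 4↦-4}, K=[arg]>
16. <C=6, E={u↦4, x↦2}, S={0↦3, 1↦3, 2↦-3, 3↦-4, 4↦-4}, K=[fun]>
17. <C=w, E={w↦5, u↦4, x↦2}, S={0↦3, 1↦3, 2↦-3, 3↦-4, 4↦-4, 5↦6}, K=∅>
→ final value 6

Answer: 6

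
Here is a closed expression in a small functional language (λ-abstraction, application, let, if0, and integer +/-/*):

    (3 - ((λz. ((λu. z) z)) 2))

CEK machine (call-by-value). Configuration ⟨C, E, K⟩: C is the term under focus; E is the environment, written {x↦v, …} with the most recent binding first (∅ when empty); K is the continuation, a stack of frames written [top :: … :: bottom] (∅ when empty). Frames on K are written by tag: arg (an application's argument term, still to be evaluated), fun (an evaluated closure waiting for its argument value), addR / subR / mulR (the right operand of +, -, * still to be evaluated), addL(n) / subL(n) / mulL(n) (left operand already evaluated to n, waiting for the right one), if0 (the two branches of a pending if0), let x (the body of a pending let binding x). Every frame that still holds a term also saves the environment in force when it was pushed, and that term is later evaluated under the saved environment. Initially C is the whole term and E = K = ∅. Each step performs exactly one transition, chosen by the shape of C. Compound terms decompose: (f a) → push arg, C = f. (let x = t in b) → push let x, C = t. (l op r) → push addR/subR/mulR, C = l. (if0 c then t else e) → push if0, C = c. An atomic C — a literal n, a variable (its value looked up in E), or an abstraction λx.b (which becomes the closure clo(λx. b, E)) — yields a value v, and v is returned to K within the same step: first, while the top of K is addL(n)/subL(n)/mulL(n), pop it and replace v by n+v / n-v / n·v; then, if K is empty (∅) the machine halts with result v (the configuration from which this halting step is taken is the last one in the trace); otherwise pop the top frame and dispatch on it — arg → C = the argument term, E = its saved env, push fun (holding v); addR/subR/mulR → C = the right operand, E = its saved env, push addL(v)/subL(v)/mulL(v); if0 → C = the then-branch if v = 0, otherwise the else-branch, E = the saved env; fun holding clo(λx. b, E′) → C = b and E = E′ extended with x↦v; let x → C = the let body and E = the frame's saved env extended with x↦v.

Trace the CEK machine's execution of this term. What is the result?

Answer: 1

Derivation:
[0] <C=(3 - ((λz. ((λu. z) z)) 2)), E=∅, K=∅>
[1] <C=3, E=∅, K=[subR]>
[2] <C=((λz. ((λu. z) z)) 2), E=∅, K=[subL(3)]>
[3] <C=(λz. ((λu. z) z)), E=∅, K=[arg :: subL(3)]>
[4] <C=2, E=∅, K=[fun :: subL(3)]>
[5] <C=((λu. z) z), E={z↦2}, K=[subL(3)]>
[6] <C=(λu. z), E={z↦2}, K=[arg :: subL(3)]>
[7] <C=z, E={z↦2}, K=[fun :: subL(3)]>
[8] <C=z, E={u↦2, z↦2}, K=[subL(3)]>
→ final value 1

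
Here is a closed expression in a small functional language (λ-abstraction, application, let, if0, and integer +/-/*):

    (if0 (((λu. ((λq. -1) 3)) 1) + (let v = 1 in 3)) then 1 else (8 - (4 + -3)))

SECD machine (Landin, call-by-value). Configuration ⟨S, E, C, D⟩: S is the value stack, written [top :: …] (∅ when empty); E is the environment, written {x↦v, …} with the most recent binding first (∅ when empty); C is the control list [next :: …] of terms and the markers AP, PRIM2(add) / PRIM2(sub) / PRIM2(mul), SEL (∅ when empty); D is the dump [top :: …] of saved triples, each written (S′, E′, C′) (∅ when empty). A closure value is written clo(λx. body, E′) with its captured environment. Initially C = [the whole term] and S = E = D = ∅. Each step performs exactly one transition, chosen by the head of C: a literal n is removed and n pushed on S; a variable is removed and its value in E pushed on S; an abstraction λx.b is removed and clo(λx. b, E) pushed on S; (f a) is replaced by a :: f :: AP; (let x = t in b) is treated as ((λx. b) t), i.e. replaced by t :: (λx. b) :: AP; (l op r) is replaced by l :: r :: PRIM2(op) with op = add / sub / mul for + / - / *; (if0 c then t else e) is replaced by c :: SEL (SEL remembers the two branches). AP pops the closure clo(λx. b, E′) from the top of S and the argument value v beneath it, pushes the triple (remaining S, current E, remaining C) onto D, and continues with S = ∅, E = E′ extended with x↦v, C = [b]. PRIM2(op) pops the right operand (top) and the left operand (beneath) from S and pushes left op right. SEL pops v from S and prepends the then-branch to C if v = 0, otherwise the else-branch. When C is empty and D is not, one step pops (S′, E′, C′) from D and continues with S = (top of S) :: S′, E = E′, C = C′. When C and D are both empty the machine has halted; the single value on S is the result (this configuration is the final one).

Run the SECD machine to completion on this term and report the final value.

0. [S=∅ | E=∅ | C=[(if0 (((λu. ((λq. -1) 3)) 1) + (let v = 1 in 3)) then 1 else (8 - (4 + -3)))] | D=∅]
1. [S=∅ | E=∅ | C=[(((λu. ((λq. -1) 3)) 1) + (let v = 1 in 3)) :: SEL] | D=∅]
2. [S=∅ | E=∅ | C=[((λu. ((λq. -1) 3)) 1) :: (let v = 1 in 3) :: PRIM2(add) :: SEL] | D=∅]
3. [S=∅ | E=∅ | C=[1 :: (λu. ((λq. -1) 3)) :: AP :: (let v = 1 in 3) :: PRIM2(add) :: SEL] | D=∅]
4. [S=[1] | E=∅ | C=[(λu. ((λq. -1) 3)) :: AP :: (let v = 1 in 3) :: PRIM2(add) :: SEL] | D=∅]
5. [S=[clo(λu. ((λq. -1) 3), ∅) :: 1] | E=∅ | C=[AP :: (let v = 1 in 3) :: PRIM2(add) :: SEL] | D=∅]
6. [S=∅ | E={u↦1} | C=[((λq. -1) 3)] | D=[(∅, ∅, [(let v = 1 in 3) :: PRIM2(add) :: SEL])]]
7. [S=∅ | E={u↦1} | C=[3 :: (λq. -1) :: AP] | D=[(∅, ∅, [(let v = 1 in 3) :: PRIM2(add) :: SEL])]]
8. [S=[3] | E={u↦1} | C=[(λq. -1) :: AP] | D=[(∅, ∅, [(let v = 1 in 3) :: PRIM2(add) :: SEL])]]
9. [S=[clo(λq. -1, {u↦1}) :: 3] | E={u↦1} | C=[AP] | D=[(∅, ∅, [(let v = 1 in 3) :: PRIM2(add) :: SEL])]]
10. [S=∅ | E={q↦3, u↦1} | C=[-1] | D=[(∅, {u↦1}, ∅) :: (∅, ∅, [(let v = 1 in 3) :: PRIM2(add) :: SEL])]]
11. [S=[-1] | E={q↦3, u↦1} | C=∅ | D=[(∅, {u↦1}, ∅) :: (∅, ∅, [(let v = 1 in 3) :: PRIM2(add) :: SEL])]]
12. [S=[-1] | E={u↦1} | C=∅ | D=[(∅, ∅, [(let v = 1 in 3) :: PRIM2(add) :: SEL])]]
13. [S=[-1] | E=∅ | C=[(let v = 1 in 3) :: PRIM2(add) :: SEL] | D=∅]
14. [S=[-1] | E=∅ | C=[1 :: (λv. 3) :: AP :: PRIM2(add) :: SEL] | D=∅]
15. [S=[1 :: -1] | E=∅ | C=[(λv. 3) :: AP :: PRIM2(add) :: SEL] | D=∅]
16. [S=[clo(λv. 3, ∅) :: 1 :: -1] | E=∅ | C=[AP :: PRIM2(add) :: SEL] | D=∅]
17. [S=∅ | E={v↦1} | C=[3] | D=[([-1], ∅, [PRIM2(add) :: SEL])]]
18. [S=[3] | E={v↦1} | C=∅ | D=[([-1], ∅, [PRIM2(add) :: SEL])]]
19. [S=[3 :: -1] | E=∅ | C=[PRIM2(add) :: SEL] | D=∅]
20. [S=[2] | E=∅ | C=[SEL] | D=∅]
21. [S=∅ | E=∅ | C=[(8 - (4 + -3))] | D=∅]
22. [S=∅ | E=∅ | C=[8 :: (4 + -3) :: PRIM2(sub)] | D=∅]
23. [S=[8] | E=∅ | C=[(4 + -3) :: PRIM2(sub)] | D=∅]
24. [S=[8] | E=∅ | C=[4 :: -3 :: PRIM2(add) :: PRIM2(sub)] | D=∅]
25. [S=[4 :: 8] | E=∅ | C=[-3 :: PRIM2(add) :: PRIM2(sub)] | D=∅]
26. [S=[-3 :: 4 :: 8] | E=∅ | C=[PRIM2(add) :: PRIM2(sub)] | D=∅]
27. [S=[1 :: 8] | E=∅ | C=[PRIM2(sub)] | D=∅]
28. [S=[7] | E=∅ | C=∅ | D=∅]
→ final value 7

Answer: 7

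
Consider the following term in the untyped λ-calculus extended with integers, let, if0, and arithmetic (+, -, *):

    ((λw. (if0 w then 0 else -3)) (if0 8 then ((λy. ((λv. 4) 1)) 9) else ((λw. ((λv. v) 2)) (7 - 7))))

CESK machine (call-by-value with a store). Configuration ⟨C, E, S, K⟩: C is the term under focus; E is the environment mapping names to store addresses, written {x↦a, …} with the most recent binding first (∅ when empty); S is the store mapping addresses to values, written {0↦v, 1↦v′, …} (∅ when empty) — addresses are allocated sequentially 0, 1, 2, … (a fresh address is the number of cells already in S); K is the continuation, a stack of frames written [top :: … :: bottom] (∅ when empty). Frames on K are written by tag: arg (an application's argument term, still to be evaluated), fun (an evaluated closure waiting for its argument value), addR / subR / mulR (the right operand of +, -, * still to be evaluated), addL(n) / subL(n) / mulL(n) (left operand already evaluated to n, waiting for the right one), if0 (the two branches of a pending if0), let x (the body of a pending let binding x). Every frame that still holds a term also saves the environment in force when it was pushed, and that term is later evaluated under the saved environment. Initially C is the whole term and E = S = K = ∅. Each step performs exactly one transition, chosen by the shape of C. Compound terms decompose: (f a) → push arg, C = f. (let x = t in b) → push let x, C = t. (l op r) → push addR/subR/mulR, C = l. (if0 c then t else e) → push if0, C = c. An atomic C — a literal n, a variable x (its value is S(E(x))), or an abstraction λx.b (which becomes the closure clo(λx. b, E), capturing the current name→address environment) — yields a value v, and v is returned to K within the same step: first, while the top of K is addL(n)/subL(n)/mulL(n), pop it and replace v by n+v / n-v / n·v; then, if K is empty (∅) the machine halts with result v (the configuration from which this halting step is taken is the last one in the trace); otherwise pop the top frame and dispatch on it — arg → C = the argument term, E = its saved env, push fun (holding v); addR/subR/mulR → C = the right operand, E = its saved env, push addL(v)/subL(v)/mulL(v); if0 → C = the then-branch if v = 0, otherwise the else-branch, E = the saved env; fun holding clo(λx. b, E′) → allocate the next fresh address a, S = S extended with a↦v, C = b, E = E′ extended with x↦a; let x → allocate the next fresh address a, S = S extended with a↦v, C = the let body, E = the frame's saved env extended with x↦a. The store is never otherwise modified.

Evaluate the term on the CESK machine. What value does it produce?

step 0: <C=((λw. (if0 w then 0 else -3)) (if0 8 then ((λy. ((λv. 4) 1)) 9) else ((λw. ((λv. v) 2)) (7 - 7)))), E=∅, S=∅, K=∅>
step 1: <C=(λw. (if0 w then 0 else -3)), E=∅, S=∅, K=[arg]>
step 2: <C=(if0 8 then ((λy. ((λv. 4) 1)) 9) else ((λw. ((λv. v) 2)) (7 - 7))), E=∅, S=∅, K=[fun]>
step 3: <C=8, E=∅, S=∅, K=[if0 :: fun]>
step 4: <C=((λw. ((λv. v) 2)) (7 - 7)), E=∅, S=∅, K=[fun]>
step 5: <C=(λw. ((λv. v) 2)), E=∅, S=∅, K=[arg :: fun]>
step 6: <C=(7 - 7), E=∅, S=∅, K=[fun :: fun]>
step 7: <C=7, E=∅, S=∅, K=[subR :: fun :: fun]>
step 8: <C=7, E=∅, S=∅, K=[subL(7) :: fun :: fun]>
step 9: <C=((λv. v) 2), E={w↦0}, S={0↦0}, K=[fun]>
step 10: <C=(λv. v), E={w↦0}, S={0↦0}, K=[arg :: fun]>
step 11: <C=2, E={w↦0}, S={0↦0}, K=[fun :: fun]>
step 12: <C=v, E={v↦1, w↦0}, S={0↦0, 1↦2}, K=[fun]>
step 13: <C=(if0 w then 0 else -3), E={w↦2}, S={0↦0, 1↦2, 2↦2}, K=∅>
step 14: <C=w, E={w↦2}, S={0↦0, 1↦2, 2↦2}, K=[if0]>
step 15: <C=-3, E={w↦2}, S={0↦0, 1↦2, 2↦2}, K=∅>
→ final value -3

Answer: -3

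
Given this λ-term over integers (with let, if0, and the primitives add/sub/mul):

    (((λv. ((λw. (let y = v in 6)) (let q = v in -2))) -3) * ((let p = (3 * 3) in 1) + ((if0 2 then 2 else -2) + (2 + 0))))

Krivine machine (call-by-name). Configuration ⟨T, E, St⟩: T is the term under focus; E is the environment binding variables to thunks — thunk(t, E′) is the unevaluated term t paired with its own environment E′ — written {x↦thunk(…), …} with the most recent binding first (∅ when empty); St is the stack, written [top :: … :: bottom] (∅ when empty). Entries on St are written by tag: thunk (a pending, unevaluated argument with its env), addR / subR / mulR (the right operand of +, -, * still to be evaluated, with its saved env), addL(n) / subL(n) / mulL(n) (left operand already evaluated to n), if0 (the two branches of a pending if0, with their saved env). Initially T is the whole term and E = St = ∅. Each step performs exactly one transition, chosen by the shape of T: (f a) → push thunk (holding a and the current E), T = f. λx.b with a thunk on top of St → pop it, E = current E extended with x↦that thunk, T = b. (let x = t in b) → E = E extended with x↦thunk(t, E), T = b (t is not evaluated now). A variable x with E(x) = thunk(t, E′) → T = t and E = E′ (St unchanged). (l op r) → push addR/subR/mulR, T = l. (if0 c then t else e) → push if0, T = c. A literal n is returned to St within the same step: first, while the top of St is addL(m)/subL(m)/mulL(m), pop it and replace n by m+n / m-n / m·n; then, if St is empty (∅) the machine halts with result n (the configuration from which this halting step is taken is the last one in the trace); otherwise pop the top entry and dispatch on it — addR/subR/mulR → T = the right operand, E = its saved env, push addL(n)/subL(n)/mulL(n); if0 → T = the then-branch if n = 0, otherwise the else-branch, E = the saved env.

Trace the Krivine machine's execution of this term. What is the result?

0. [T=(((λv. ((λw. (let y = v in 6)) (let q = v in -2))) -3) * ((let p = (3 * 3) in 1) + ((if0 2 then 2 else -2) + (2 + 0)))) | E=∅ | St=∅]
1. [T=((λv. ((λw. (let y = v in 6)) (let q = v in -2))) -3) | E=∅ | St=[mulR]]
2. [T=(λv. ((λw. (let y = v in 6)) (let q = v in -2))) | E=∅ | St=[thunk :: mulR]]
3. [T=((λw. (let y = v in 6)) (let q = v in -2)) | E={v↦thunk(-3, ∅)} | St=[mulR]]
4. [T=(λw. (let y = v in 6)) | E={v↦thunk(-3, ∅)} | St=[thunk :: mulR]]
5. [T=(let y = v in 6) | E={w↦thunk((let q = v in -2), {v↦thunk(-3, ∅)}), v↦thunk(-3, ∅)} | St=[mulR]]
6. [T=6 | E={y↦thunk(v, {w↦thunk((let q = v in -2), {v↦thunk(-3, ∅)}), v↦thunk(-3, ∅)}), w↦thunk((let q = v in -2), {v↦thunk(-3, ∅)}), v↦thunk(-3, ∅)} | St=[mulR]]
7. [T=((let p = (3 * 3) in 1) + ((if0 2 then 2 else -2) + (2 + 0))) | E=∅ | St=[mulL(6)]]
8. [T=(let p = (3 * 3) in 1) | E=∅ | St=[addR :: mulL(6)]]
9. [T=1 | E={p↦thunk((3 * 3), ∅)} | St=[addR :: mulL(6)]]
10. [T=((if0 2 then 2 else -2) + (2 + 0)) | E=∅ | St=[addL(1) :: mulL(6)]]
11. [T=(if0 2 then 2 else -2) | E=∅ | St=[addR :: addL(1) :: mulL(6)]]
12. [T=2 | E=∅ | St=[if0 :: addR :: addL(1) :: mulL(6)]]
13. [T=-2 | E=∅ | St=[addR :: addL(1) :: mulL(6)]]
14. [T=(2 + 0) | E=∅ | St=[addL(-2) :: addL(1) :: mulL(6)]]
15. [T=2 | E=∅ | St=[addR :: addL(-2) :: addL(1) :: mulL(6)]]
16. [T=0 | E=∅ | St=[addL(2) :: addL(-2) :: addL(1) :: mulL(6)]]
→ final value 6

Answer: 6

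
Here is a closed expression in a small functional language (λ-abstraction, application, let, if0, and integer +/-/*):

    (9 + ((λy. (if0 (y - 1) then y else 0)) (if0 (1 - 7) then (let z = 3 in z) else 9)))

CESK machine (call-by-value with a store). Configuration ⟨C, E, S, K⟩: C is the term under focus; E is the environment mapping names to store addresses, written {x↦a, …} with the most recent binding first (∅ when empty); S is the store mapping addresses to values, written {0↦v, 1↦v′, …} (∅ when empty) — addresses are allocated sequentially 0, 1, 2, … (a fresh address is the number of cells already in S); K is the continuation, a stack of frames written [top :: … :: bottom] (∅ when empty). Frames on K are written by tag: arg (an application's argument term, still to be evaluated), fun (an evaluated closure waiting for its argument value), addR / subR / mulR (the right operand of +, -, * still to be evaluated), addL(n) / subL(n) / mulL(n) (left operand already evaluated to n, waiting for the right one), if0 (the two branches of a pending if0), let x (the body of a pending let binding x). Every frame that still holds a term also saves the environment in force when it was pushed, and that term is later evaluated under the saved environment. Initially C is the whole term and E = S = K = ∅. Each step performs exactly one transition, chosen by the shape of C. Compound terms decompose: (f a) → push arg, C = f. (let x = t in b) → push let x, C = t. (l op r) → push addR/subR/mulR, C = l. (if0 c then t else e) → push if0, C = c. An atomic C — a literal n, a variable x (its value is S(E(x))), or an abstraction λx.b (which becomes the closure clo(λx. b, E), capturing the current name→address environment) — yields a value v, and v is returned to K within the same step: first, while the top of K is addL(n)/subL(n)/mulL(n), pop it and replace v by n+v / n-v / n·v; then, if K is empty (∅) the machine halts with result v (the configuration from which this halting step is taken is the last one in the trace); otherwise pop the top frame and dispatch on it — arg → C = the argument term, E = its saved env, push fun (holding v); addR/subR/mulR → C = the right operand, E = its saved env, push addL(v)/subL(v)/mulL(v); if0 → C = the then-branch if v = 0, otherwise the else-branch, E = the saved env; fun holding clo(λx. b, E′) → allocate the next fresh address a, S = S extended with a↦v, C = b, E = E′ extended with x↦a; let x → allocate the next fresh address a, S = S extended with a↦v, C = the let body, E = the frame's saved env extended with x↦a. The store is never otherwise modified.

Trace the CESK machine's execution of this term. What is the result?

Answer: 9

Machine steps:
t=0: ⟨C=(9 + ((λy. (if0 (y - 1) then y else 0)) (if0 (1 - 7) then (let z = 3 in z) else 9))); E=∅; S=∅; K=∅⟩
t=1: ⟨C=9; E=∅; S=∅; K=[addR]⟩
t=2: ⟨C=((λy. (if0 (y - 1) then y else 0)) (if0 (1 - 7) then (let z = 3 in z) else 9)); E=∅; S=∅; K=[addL(9)]⟩
t=3: ⟨C=(λy. (if0 (y - 1) then y else 0)); E=∅; S=∅; K=[arg :: addL(9)]⟩
t=4: ⟨C=(if0 (1 - 7) then (let z = 3 in z) else 9); E=∅; S=∅; K=[fun :: addL(9)]⟩
t=5: ⟨C=(1 - 7); E=∅; S=∅; K=[if0 :: fun :: addL(9)]⟩
t=6: ⟨C=1; E=∅; S=∅; K=[subR :: if0 :: fun :: addL(9)]⟩
t=7: ⟨C=7; E=∅; S=∅; K=[subL(1) :: if0 :: fun :: addL(9)]⟩
t=8: ⟨C=9; E=∅; S=∅; K=[fun :: addL(9)]⟩
t=9: ⟨C=(if0 (y - 1) then y else 0); E={y↦0}; S={0↦9}; K=[addL(9)]⟩
t=10: ⟨C=(y - 1); E={y↦0}; S={0↦9}; K=[if0 :: addL(9)]⟩
t=11: ⟨C=y; E={y↦0}; S={0↦9}; K=[subR :: if0 :: addL(9)]⟩
t=12: ⟨C=1; E={y↦0}; S={0↦9}; K=[subL(9) :: if0 :: addL(9)]⟩
t=13: ⟨C=0; E={y↦0}; S={0↦9}; K=[addL(9)]⟩
→ final value 9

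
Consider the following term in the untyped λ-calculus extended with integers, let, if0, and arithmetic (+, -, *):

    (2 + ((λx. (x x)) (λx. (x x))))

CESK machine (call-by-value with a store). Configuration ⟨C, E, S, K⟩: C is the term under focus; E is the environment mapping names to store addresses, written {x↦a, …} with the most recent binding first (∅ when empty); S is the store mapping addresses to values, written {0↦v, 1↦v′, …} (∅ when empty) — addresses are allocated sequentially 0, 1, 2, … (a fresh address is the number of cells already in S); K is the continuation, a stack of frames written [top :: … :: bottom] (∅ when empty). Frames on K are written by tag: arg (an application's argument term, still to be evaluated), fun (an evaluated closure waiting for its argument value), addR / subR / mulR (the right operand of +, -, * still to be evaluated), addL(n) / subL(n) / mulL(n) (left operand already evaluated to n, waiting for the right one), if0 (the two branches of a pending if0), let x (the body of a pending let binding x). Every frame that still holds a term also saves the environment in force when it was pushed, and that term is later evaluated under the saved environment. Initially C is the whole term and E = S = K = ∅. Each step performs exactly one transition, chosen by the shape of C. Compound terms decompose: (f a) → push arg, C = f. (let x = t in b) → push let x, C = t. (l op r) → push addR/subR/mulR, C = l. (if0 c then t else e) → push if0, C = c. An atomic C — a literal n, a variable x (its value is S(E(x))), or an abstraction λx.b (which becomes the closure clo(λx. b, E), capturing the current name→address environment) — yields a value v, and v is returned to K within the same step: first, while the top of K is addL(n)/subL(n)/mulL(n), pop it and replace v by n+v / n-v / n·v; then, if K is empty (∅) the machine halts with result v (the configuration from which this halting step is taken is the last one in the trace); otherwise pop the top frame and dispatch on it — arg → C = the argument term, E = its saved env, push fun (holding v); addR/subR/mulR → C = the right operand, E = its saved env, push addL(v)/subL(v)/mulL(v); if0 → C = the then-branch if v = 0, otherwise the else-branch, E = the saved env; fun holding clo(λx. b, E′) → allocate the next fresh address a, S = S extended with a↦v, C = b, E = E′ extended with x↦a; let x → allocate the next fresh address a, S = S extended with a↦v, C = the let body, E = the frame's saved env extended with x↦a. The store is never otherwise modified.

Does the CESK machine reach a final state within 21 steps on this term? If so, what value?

step 0: ⟨C=(2 + ((λx. (x x)) (λx. (x x)))); E=∅; S=∅; K=∅⟩
step 1: ⟨C=2; E=∅; S=∅; K=[addR]⟩
step 2: ⟨C=((λx. (x x)) (λx. (x x))); E=∅; S=∅; K=[addL(2)]⟩
step 3: ⟨C=(λx. (x x)); E=∅; S=∅; K=[arg :: addL(2)]⟩
step 4: ⟨C=(λx. (x x)); E=∅; S=∅; K=[fun :: addL(2)]⟩
step 5: ⟨C=(x x); E={x↦0}; S={0↦clo(λx. (x x), ∅)}; K=[addL(2)]⟩
step 6: ⟨C=x; E={x↦0}; S={0↦clo(λx. (x x), ∅)}; K=[arg :: addL(2)]⟩
step 7: ⟨C=x; E={x↦0}; S={0↦clo(λx. (x x), ∅)}; K=[fun :: addL(2)]⟩
step 8: ⟨C=(x x); E={x↦1}; S={0↦clo(λx. (x x), ∅), 1↦clo(λx. (x x), ∅)}; K=[addL(2)]⟩
step 9: ⟨C=x; E={x↦1}; S={0↦clo(λx. (x x), ∅), 1↦clo(λx. (x x), ∅)}; K=[arg :: addL(2)]⟩
step 10: ⟨C=x; E={x↦1}; S={0↦clo(λx. (x x), ∅), 1↦clo(λx. (x x), ∅)}; K=[fun :: addL(2)]⟩
step 11: ⟨C=(x x); E={x↦2}; S={0↦clo(λx. (x x), ∅), 1↦clo(λx. (x x), ∅), 2↦clo(λx. (x x), ∅)}; K=[addL(2)]⟩
step 12: ⟨C=x; E={x↦2}; S={0↦clo(λx. (x x), ∅), 1↦clo(λx. (x x), ∅), 2↦clo(λx. (x x), ∅)}; K=[arg :: addL(2)]⟩
step 13: ⟨C=x; E={x↦2}; S={0↦clo(λx. (x x), ∅), 1↦clo(λx. (x x), ∅), 2↦clo(λx. (x x), ∅)}; K=[fun :: addL(2)]⟩
step 14: ⟨C=(x x); E={x↦3}; S={0↦clo(λx. (x x), ∅), 1↦clo(λx. (x x), ∅), 2↦clo(λx. (x x), ∅), 3↦clo(λx. (x x), ∅)}; K=[addL(2)]⟩
step 15: ⟨C=x; E={x↦3}; S={0↦clo(λx. (x x), ∅), 1↦clo(λx. (x x), ∅), 2↦clo(λx. (x x), ∅), 3↦clo(λx. (x x), ∅)}; K=[arg :: addL(2)]⟩
step 16: ⟨C=x; E={x↦3}; S={0↦clo(λx. (x x), ∅), 1↦clo(λx. (x x), ∅), 2↦clo(λx. (x x), ∅), 3↦clo(λx. (x x), ∅)}; K=[fun :: addL(2)]⟩
step 17: ⟨C=(x x); E={x↦4}; S={0↦clo(λx. (x x), ∅), 1↦clo(λx. (x x), ∅), 2↦clo(λx. (x x), ∅), 3↦clo(λx. (x x), ∅), 4↦clo(λx. (x x), ∅)}; K=[addL(2)]⟩
step 18: ⟨C=x; E={x↦4}; S={0↦clo(λx. (x x), ∅), 1↦clo(λx. (x x), ∅), 2↦clo(λx. (x x), ∅), 3↦clo(λx. (x x), ∅), 4↦clo(λx. (x x), ∅)}; K=[arg :: addL(2)]⟩
step 19: ⟨C=x; E={x↦4}; S={0↦clo(λx. (x x), ∅), 1↦clo(λx. (x x), ∅), 2↦clo(λx. (x x), ∅), 3↦clo(λx. (x x), ∅), 4↦clo(λx. (x x), ∅)}; K=[fun :: addL(2)]⟩
step 20: ⟨C=(x x); E={x↦5}; S={0↦clo(λx. (x x), ∅), 1↦clo(λx. (x x), ∅), 2↦clo(λx. (x x), ∅), 3↦clo(λx. (x x), ∅), 4↦clo(λx. (x x), ∅), 5↦clo(λx. (x x), ∅)}; K=[addL(2)]⟩
step 21: ⟨C=x; E={x↦5}; S={0↦clo(λx. (x x), ∅), 1↦clo(λx. (x x), ∅), 2↦clo(λx. (x x), ∅), 3↦clo(λx. (x x), ∅), 4↦clo(λx. (x x), ∅), 5↦clo(λx. (x x), ∅)}; K=[arg :: addL(2)]⟩
→ 21 transitions taken and the configuration is still not final: no result within 21 steps

Answer: DIVERGES (no final state within 21 steps)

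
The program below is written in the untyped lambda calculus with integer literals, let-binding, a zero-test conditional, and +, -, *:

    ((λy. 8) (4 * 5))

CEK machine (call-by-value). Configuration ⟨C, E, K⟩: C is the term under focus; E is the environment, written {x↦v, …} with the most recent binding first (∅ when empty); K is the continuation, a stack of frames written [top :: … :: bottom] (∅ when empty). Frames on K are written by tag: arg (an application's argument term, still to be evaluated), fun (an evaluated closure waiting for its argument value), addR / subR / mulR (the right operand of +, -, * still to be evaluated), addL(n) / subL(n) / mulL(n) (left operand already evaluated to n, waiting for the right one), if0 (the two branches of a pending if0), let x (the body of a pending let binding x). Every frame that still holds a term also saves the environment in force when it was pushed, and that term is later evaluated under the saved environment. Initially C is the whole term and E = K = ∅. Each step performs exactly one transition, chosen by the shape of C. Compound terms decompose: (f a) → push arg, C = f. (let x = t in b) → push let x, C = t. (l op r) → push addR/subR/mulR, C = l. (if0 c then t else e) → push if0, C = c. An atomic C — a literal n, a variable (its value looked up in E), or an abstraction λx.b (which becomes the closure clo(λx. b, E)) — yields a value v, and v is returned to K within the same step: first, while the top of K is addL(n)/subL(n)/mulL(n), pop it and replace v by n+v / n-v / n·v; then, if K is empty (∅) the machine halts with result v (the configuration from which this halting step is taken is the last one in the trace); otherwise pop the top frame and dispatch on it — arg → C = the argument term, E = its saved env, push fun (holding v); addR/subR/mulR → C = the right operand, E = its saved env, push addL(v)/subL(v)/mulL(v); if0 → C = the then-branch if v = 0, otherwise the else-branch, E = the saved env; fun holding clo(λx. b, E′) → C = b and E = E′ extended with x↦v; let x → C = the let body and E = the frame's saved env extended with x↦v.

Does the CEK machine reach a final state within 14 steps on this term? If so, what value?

0. <C=((λy. 8) (4 * 5)), E=∅, K=∅>
1. <C=(λy. 8), E=∅, K=[arg]>
2. <C=(4 * 5), E=∅, K=[fun]>
3. <C=4, E=∅, K=[mulR :: fun]>
4. <C=5, E=∅, K=[mulL(4) :: fun]>
5. <C=8, E={y↦20}, K=∅>
→ final value 8

Answer: 8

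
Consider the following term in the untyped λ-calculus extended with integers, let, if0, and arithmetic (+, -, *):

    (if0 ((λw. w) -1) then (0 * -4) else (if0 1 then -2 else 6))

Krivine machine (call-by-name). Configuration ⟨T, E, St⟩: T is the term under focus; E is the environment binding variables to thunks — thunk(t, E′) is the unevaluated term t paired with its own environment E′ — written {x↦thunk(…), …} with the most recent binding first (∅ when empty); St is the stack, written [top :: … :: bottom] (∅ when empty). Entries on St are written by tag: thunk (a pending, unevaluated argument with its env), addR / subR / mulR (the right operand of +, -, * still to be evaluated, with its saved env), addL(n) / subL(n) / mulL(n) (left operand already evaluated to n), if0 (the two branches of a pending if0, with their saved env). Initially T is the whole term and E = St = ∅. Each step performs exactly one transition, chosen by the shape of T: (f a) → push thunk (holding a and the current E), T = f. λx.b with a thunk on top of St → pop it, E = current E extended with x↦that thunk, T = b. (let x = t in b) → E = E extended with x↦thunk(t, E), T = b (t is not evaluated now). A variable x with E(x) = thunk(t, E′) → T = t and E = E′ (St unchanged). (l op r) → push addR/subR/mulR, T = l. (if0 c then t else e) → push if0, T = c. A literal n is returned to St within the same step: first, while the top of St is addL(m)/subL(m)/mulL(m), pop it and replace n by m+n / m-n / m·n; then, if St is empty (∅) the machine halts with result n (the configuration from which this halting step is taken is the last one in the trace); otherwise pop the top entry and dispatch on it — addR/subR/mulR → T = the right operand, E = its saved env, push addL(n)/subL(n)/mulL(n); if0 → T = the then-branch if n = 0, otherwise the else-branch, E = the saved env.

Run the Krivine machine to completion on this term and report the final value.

t=0: [T=(if0 ((λw. w) -1) then (0 * -4) else (if0 1 then -2 else 6)) | E=∅ | St=∅]
t=1: [T=((λw. w) -1) | E=∅ | St=[if0]]
t=2: [T=(λw. w) | E=∅ | St=[thunk :: if0]]
t=3: [T=w | E={w↦thunk(-1, ∅)} | St=[if0]]
t=4: [T=-1 | E=∅ | St=[if0]]
t=5: [T=(if0 1 then -2 else 6) | E=∅ | St=∅]
t=6: [T=1 | E=∅ | St=[if0]]
t=7: [T=6 | E=∅ | St=∅]
→ final value 6

Answer: 6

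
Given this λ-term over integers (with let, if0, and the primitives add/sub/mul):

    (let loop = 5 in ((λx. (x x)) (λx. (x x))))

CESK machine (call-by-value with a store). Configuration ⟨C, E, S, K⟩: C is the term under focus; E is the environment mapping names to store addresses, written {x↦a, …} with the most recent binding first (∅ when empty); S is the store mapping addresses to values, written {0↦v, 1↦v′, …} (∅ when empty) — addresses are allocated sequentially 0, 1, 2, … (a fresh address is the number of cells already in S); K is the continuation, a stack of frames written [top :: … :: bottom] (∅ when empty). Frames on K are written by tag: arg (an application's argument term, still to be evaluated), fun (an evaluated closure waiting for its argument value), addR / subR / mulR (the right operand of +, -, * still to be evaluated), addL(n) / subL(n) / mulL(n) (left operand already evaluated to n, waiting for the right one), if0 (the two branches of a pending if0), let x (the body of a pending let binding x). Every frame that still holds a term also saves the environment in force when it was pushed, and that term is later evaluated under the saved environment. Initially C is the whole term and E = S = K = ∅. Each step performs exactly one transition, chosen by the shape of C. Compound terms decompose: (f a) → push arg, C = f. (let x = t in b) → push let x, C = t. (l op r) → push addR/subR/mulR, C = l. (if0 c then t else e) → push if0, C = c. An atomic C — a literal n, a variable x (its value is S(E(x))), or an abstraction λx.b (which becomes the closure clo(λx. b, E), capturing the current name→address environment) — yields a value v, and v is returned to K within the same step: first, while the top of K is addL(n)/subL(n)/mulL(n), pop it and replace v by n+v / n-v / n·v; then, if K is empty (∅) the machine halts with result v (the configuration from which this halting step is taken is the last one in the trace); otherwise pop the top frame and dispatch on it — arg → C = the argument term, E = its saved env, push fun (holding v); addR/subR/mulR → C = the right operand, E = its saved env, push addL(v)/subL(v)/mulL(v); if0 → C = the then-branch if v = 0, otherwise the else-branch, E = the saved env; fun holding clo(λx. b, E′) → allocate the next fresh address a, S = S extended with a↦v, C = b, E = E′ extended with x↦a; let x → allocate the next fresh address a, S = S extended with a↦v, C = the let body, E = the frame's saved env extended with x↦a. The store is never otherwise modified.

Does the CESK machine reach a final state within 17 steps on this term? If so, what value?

0. ⟨C=(let loop = 5 in ((λx. (x x)) (λx. (x x)))); E=∅; S=∅; K=∅⟩
1. ⟨C=5; E=∅; S=∅; K=[let loop]⟩
2. ⟨C=((λx. (x x)) (λx. (x x))); E={loop↦0}; S={0↦5}; K=∅⟩
3. ⟨C=(λx. (x x)); E={loop↦0}; S={0↦5}; K=[arg]⟩
4. ⟨C=(λx. (x x)); E={loop↦0}; S={0↦5}; K=[fun]⟩
5. ⟨C=(x x); E={x↦1, loop↦0}; S={0↦5, 1↦clo(λx. (x x), {loop↦0})}; K=∅⟩
6. ⟨C=x; E={x↦1, loop↦0}; S={0↦5, 1↦clo(λx. (x x), {loop↦0})}; K=[arg]⟩
7. ⟨C=x; E={x↦1, loop↦0}; S={0↦5, 1↦clo(λx. (x x), {loop↦0})}; K=[fun]⟩
8. ⟨C=(x x); E={x↦2, loop↦0}; S={0↦5, 1↦clo(λx. (x x), {loop↦0}), 2↦clo(λx. (x x), {loop↦0})}; K=∅⟩
9. ⟨C=x; E={x↦2, loop↦0}; S={0↦5, 1↦clo(λx. (x x), {loop↦0}), 2↦clo(λx. (x x), {loop↦0})}; K=[arg]⟩
10. ⟨C=x; E={x↦2, loop↦0}; S={0↦5, 1↦clo(λx. (x x), {loop↦0}), 2↦clo(λx. (x x), {loop↦0})}; K=[fun]⟩
11. ⟨C=(x x); E={x↦3, loop↦0}; S={0↦5, 1↦clo(λx. (x x), {loop↦0}), 2↦clo(λx. (x x), {loop↦0}), 3↦clo(λx. (x x), {loop↦0})}; K=∅⟩
12. ⟨C=x; E={x↦3, loop↦0}; S={0↦5, 1↦clo(λx. (x x), {loop↦0}), 2↦clo(λx. (x x), {loop↦0}), 3↦clo(λx. (x x), {loop↦0})}; K=[arg]⟩
13. ⟨C=x; E={x↦3, loop↦0}; S={0↦5, 1↦clo(λx. (x x), {loop↦0}), 2↦clo(λx. (x x), {loop↦0}), 3↦clo(λx. (x x), {loop↦0})}; K=[fun]⟩
14. ⟨C=(x x); E={x↦4, loop↦0}; S={0↦5, 1↦clo(λx. (x x), {loop↦0}), 2↦clo(λx. (x x), {loop↦0}), 3↦clo(λx. (x x), {loop↦0}), 4↦clo(λx. (x x), {loop↦0})}; K=∅⟩
15. ⟨C=x; E={x↦4, loop↦0}; S={0↦5, 1↦clo(λx. (x x), {loop↦0}), 2↦clo(λx. (x x), {loop↦0}), 3↦clo(λx. (x x), {loop↦0}), 4↦clo(λx. (x x), {loop↦0})}; K=[arg]⟩
16. ⟨C=x; E={x↦4, loop↦0}; S={0↦5, 1↦clo(λx. (x x), {loop↦0}), 2↦clo(λx. (x x), {loop↦0}), 3↦clo(λx. (x x), {loop↦0}), 4↦clo(λx. (x x), {loop↦0})}; K=[fun]⟩
17. ⟨C=(x x); E={x↦5, loop↦0}; S={0↦5, 1↦clo(λx. (x x), {loop↦0}), 2↦clo(λx. (x x), {loop↦0}), 3↦clo(λx. (x x), {loop↦0}), 4↦clo(λx. (x x), {loop↦0}), 5↦clo(λx. (x x), {loop↦0})}; K=∅⟩
→ 17 transitions taken and the configuration is still not final: no result within 17 steps

Answer: DIVERGES (no final state within 17 steps)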